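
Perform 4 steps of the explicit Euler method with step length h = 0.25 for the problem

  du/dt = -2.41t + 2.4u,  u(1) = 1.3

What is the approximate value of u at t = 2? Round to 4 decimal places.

1.6235

Euler: u_{n+1} = u_n + h·f(t_n, u_n).
t=1.000000, u=1.300000: f=0.710000 → u ← 1.300000 + 0.25·0.710000 = 1.477500
t=1.250000, u=1.477500: f=0.533500 → u ← 1.477500 + 0.25·0.533500 = 1.610875
t=1.500000, u=1.610875: f=0.251100 → u ← 1.610875 + 0.25·0.251100 = 1.673650
t=1.750000, u=1.673650: f=-0.200740 → u ← 1.673650 + 0.25·(-0.200740) = 1.623465
u(2) ≈ 1.6235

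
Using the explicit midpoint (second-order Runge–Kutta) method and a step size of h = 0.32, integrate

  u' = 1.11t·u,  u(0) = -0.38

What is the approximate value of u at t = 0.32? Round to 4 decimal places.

-0.4016

Midpoint: k1 = f(t_n, u_n); k2 = f(t_n + h/2, u_n + (h/2)·k1); u_{n+1} = u_n + h·k2.
t=0.000000, u=-0.380000:
  k1 = f(0.000000, -0.380000) = 0.000000
  k2 = f(0.160000, -0.380000) = -0.067488
  u ← -0.380000 + 0.32·(-0.067488) = -0.401596
u(0.32) ≈ -0.4016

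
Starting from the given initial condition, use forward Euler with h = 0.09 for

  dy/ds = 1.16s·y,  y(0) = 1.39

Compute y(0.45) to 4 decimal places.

1.5250

Euler: y_{n+1} = y_n + h·f(s_n, y_n).
s=0.000000, y=1.390000: f=0.000000 → y ← 1.390000 + 0.09·0.000000 = 1.390000
s=0.090000, y=1.390000: f=0.145116 → y ← 1.390000 + 0.09·0.145116 = 1.403060
s=0.180000, y=1.403060: f=0.292959 → y ← 1.403060 + 0.09·0.292959 = 1.429427
s=0.270000, y=1.429427: f=0.447696 → y ← 1.429427 + 0.09·0.447696 = 1.469719
s=0.360000, y=1.469719: f=0.613755 → y ← 1.469719 + 0.09·0.613755 = 1.524957
y(0.45) ≈ 1.5250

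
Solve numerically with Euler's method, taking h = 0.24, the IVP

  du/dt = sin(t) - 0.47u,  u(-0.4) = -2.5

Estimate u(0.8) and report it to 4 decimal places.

Euler: u_{n+1} = u_n + h·f(t_n, u_n).
t=-0.400000, u=-2.500000: f=0.785582 → u ← -2.500000 + 0.24·0.785582 = -2.311460
t=-0.160000, u=-2.311460: f=0.927068 → u ← -2.311460 + 0.24·0.927068 = -2.088964
t=0.080000, u=-2.088964: f=1.061728 → u ← -2.088964 + 0.24·1.061728 = -1.834149
t=0.320000, u=-1.834149: f=1.176617 → u ← -1.834149 + 0.24·1.176617 = -1.551761
t=0.560000, u=-1.551761: f=1.260514 → u ← -1.551761 + 0.24·1.260514 = -1.249238
u(0.8) ≈ -1.2492

-1.2492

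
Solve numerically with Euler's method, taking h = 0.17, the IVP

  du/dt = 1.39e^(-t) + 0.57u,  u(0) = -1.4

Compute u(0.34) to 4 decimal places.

-1.2259

Euler: u_{n+1} = u_n + h·f(t_n, u_n).
t=0.000000, u=-1.400000: f=0.592000 → u ← -1.400000 + 0.17·0.592000 = -1.299360
t=0.170000, u=-1.299360: f=0.432059 → u ← -1.299360 + 0.17·0.432059 = -1.225910
u(0.34) ≈ -1.2259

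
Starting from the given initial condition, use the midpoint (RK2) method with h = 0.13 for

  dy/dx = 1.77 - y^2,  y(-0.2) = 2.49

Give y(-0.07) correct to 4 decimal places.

2.0897

Midpoint: k1 = f(x_n, y_n); k2 = f(x_n + h/2, y_n + (h/2)·k1); y_{n+1} = y_n + h·k2.
x=-0.200000, y=2.490000:
  k1 = f(-0.200000, 2.490000) = -4.430100
  k2 = f(-0.135000, 2.202044) = -3.078996
  y ← 2.490000 + 0.13·(-3.078996) = 2.089731
y(-0.07) ≈ 2.0897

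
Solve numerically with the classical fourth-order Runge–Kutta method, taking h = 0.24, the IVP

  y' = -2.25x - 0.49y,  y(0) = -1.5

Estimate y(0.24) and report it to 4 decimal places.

RK4: k1 = f(x_n, y_n); k2 = f(x_n + h/2, y_n + (h/2)·k1); k3 = f(x_n + h/2, y_n + (h/2)·k2); k4 = f(x_n + h, y_n + h·k3); y_{n+1} = y_n + (h/6)·(k1 + 2k2 + 2k3 + k4).
x=0.000000, y=-1.500000:
  k1 = f(0.000000, -1.500000) = 0.735000
  k2 = f(0.120000, -1.411800) = 0.421782
  k3 = f(0.120000, -1.449386) = 0.440199
  k4 = f(0.240000, -1.394352) = 0.143233
  y ← -1.500000 + (0.24/6)·(k1 + 2k2 + 2k3 + k4) = -1.395912
y(0.24) ≈ -1.3959

-1.3959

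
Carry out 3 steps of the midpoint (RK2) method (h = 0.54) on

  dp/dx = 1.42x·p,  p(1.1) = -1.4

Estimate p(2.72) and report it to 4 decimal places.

Midpoint: k1 = f(x_n, p_n); k2 = f(x_n + h/2, p_n + (h/2)·k1); p_{n+1} = p_n + h·k2.
x=1.100000, p=-1.400000:
  k1 = f(1.100000, -1.400000) = -2.186800
  k2 = f(1.370000, -1.990436) = -3.872194
  p ← -1.400000 + 0.54·(-3.872194) = -3.490985
x=1.640000, p=-3.490985:
  k1 = f(1.640000, -3.490985) = -8.129806
  k2 = f(1.910000, -5.686032) = -15.421657
  p ← -3.490985 + 0.54·(-15.421657) = -11.818680
x=2.180000, p=-11.818680:
  k1 = f(2.180000, -11.818680) = -36.585905
  k2 = f(2.450000, -21.696874) = -75.483424
  p ← -11.818680 + 0.54·(-75.483424) = -52.579729
p(2.72) ≈ -52.5797

-52.5797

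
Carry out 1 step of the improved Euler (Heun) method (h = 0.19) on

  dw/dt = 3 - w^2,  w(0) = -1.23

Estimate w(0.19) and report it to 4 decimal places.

-0.8890

Heun: k1 = f(t_n, w_n); k2 = f(t_n + h, w_n + h·k1); w_{n+1} = w_n + (h/2)·(k1 + k2).
t=0.000000, w=-1.230000:
  k1 = f(0.000000, -1.230000) = 1.487100
  k2 = f(0.190000, -0.947451) = 2.102337
  w ← -1.230000 + (0.19/2)·(1.487100 + 2.102337) = -0.889004
w(0.19) ≈ -0.8890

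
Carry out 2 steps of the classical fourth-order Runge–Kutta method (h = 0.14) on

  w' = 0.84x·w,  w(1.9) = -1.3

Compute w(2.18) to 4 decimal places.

RK4: k1 = f(x_n, w_n); k2 = f(x_n + h/2, w_n + (h/2)·k1); k3 = f(x_n + h/2, w_n + (h/2)·k2); k4 = f(x_n + h, w_n + h·k3); w_{n+1} = w_n + (h/6)·(k1 + 2k2 + 2k3 + k4).
x=1.900000, w=-1.300000:
  k1 = f(1.900000, -1.300000) = -2.074800
  k2 = f(1.970000, -1.445236) = -2.391577
  k3 = f(1.970000, -1.467410) = -2.428271
  k4 = f(2.040000, -1.639958) = -2.810232
  w ← -1.300000 + (0.14/6)·(k1 + 2k2 + 2k3 + k4) = -1.638910
x=2.040000, w=-1.638910:
  k1 = f(2.040000, -1.638910) = -2.808437
  k2 = f(2.110000, -1.835501) = -3.253242
  k3 = f(2.110000, -1.866637) = -3.308428
  k4 = f(2.180000, -2.102090) = -3.849348
  w ← -1.638910 + (0.14/6)·(k1 + 2k2 + 2k3 + k4) = -2.100470
w(2.18) ≈ -2.1005

-2.1005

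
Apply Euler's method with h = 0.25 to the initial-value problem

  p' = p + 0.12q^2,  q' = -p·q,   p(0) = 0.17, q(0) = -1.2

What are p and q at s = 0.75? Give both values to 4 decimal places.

Euler on (p,q): p_{n+1} = p_n + h·p', q_{n+1} = q_n + h·q'.
0.000000: (0.170000, -1.200000); f=(0.342800, 0.204000) → (0.255700, -1.149000)
0.250000: (0.255700, -1.149000); f=(0.414124, 0.293799) → (0.359231, -1.075550)
0.500000: (0.359231, -1.075550); f=(0.498048, 0.386371) → (0.483743, -0.978957)
(p(0.75), q(0.75)) ≈ (0.4837, -0.9790)

0.4837, -0.9790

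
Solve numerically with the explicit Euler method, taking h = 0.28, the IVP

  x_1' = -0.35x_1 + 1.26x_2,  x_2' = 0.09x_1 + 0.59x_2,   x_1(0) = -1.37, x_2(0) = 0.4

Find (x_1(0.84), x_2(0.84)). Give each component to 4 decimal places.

-0.5856, 0.5327

Euler on (x_1,x_2): x_1_{n+1} = x_1_n + h·x_1', x_2_{n+1} = x_2_n + h·x_2'.
0.000000: (-1.370000, 0.400000); f=(0.983500, 0.112700) → (-1.094620, 0.431556)
0.280000: (-1.094620, 0.431556); f=(0.926878, 0.156102) → (-0.835094, 0.475265)
0.560000: (-0.835094, 0.475265); f=(0.891116, 0.205248) → (-0.585582, 0.532734)
(x_1(0.84), x_2(0.84)) ≈ (-0.5856, 0.5327)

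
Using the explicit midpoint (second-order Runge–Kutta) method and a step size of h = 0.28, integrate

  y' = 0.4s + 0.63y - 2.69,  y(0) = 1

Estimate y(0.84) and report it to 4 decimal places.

-1.1020

Midpoint: k1 = f(s_n, y_n); k2 = f(s_n + h/2, y_n + (h/2)·k1); y_{n+1} = y_n + h·k2.
s=0.000000, y=1.000000:
  k1 = f(0.000000, 1.000000) = -2.060000
  k2 = f(0.140000, 0.711600) = -2.185692
  y ← 1.000000 + 0.28·(-2.185692) = 0.388006
s=0.280000, y=0.388006:
  k1 = f(0.280000, 0.388006) = -2.333556
  k2 = f(0.420000, 0.061308) = -2.483376
  y ← 0.388006 + 0.28·(-2.483376) = -0.307339
s=0.560000, y=-0.307339:
  k1 = f(0.560000, -0.307339) = -2.659624
  k2 = f(0.700000, -0.679686) = -2.838202
  y ← -0.307339 + 0.28·(-2.838202) = -1.102036
y(0.84) ≈ -1.1020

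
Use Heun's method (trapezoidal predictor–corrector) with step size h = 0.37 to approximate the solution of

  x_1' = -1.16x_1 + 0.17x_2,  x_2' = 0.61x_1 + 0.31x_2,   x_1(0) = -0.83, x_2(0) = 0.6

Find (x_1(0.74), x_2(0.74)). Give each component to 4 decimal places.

Heun on (x_1,x_2): k1 = f(x_n, state_n); k2 = f(x_n + h, state_n + h·k1); state_{n+1} = state_n + (h/2)·(k1 + k2).
0.000000: (-0.830000, 0.600000)
  k1 = (1.064800, -0.320300)
  predictor → (-0.436024, 0.481489)
  k2 = (0.587641, -0.116713)
  → (-0.524298, 0.519153)
0.370000: (-0.524298, 0.519153)
  k1 = (0.696442, -0.158885)
  predictor → (-0.266615, 0.460365)
  k2 = (0.387535, -0.019922)
  → (-0.323763, 0.486073)
(x_1(0.74), x_2(0.74)) ≈ (-0.3238, 0.4861)

-0.3238, 0.4861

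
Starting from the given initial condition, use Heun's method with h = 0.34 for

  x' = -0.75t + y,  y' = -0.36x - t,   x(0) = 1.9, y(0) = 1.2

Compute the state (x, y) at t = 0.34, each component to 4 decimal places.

Heun on (x,y): k1 = f(t_n, state_n); k2 = f(t_n + h, state_n + h·k1); state_{n+1} = state_n + (h/2)·(k1 + k2).
0.000000: (1.900000, 1.200000)
  k1 = (1.200000, -0.684000)
  predictor → (2.308000, 0.967440)
  k2 = (0.712440, -1.170880)
  → (2.225115, 0.884670)
(x(0.34), y(0.34)) ≈ (2.2251, 0.8847)

2.2251, 0.8847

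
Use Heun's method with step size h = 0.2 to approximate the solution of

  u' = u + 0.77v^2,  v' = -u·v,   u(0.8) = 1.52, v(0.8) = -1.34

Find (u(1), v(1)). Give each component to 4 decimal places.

Heun on (u,v): k1 = f(s_n, state_n); k2 = f(s_n + h, state_n + h·k1); state_{n+1} = state_n + (h/2)·(k1 + k2).
0.800000: (1.520000, -1.340000)
  k1 = (2.902612, 2.036800)
  predictor → (2.100522, -0.932640)
  k2 = (2.770282, 1.959031)
  → (2.087289, -0.940417)
(u(1), v(1)) ≈ (2.0873, -0.9404)

2.0873, -0.9404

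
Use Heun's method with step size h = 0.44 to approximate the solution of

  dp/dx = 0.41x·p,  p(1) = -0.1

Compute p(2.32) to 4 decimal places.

Heun: k1 = f(x_n, p_n); k2 = f(x_n + h, p_n + h·k1); p_{n+1} = p_n + (h/2)·(k1 + k2).
x=1.000000, p=-0.100000:
  k1 = f(1.000000, -0.100000) = -0.041000
  k2 = f(1.440000, -0.118040) = -0.069691
  p ← -0.100000 + (0.44/2)·(-0.041000 + (-0.069691)) = -0.124352
x=1.440000, p=-0.124352:
  k1 = f(1.440000, -0.124352) = -0.073417
  k2 = f(1.880000, -0.156656) = -0.120750
  p ← -0.124352 + (0.44/2)·(-0.073417 + (-0.120750)) = -0.167069
x=1.880000, p=-0.167069:
  k1 = f(1.880000, -0.167069) = -0.128777
  k2 = f(2.320000, -0.223731) = -0.212813
  p ← -0.167069 + (0.44/2)·(-0.128777 + (-0.212813)) = -0.242218
p(2.32) ≈ -0.2422

-0.2422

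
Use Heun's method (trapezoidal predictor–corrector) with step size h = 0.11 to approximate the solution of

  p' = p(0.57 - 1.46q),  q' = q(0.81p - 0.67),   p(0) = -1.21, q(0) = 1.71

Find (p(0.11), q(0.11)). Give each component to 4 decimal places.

Heun on (p,q): k1 = f(t_n, state_n); k2 = f(t_n + h, state_n + h·k1); state_{n+1} = state_n + (h/2)·(k1 + k2).
0.000000: (-1.210000, 1.710000)
  k1 = (2.331186, -2.821671)
  predictor → (-0.953570, 1.399616)
  k2 = (1.405027, -2.018794)
  → (-1.004508, 1.443774)
(p(0.11), q(0.11)) ≈ (-1.0045, 1.4438)

-1.0045, 1.4438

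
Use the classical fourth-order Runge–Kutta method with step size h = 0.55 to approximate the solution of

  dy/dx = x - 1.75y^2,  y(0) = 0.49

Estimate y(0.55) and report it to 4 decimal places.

RK4: k1 = f(x_n, y_n); k2 = f(x_n + h/2, y_n + (h/2)·k1); k3 = f(x_n + h/2, y_n + (h/2)·k2); k4 = f(x_n + h, y_n + h·k3); y_{n+1} = y_n + (h/6)·(k1 + 2k2 + 2k3 + k4).
x=0.000000, y=0.490000:
  k1 = f(0.000000, 0.490000) = -0.420175
  k2 = f(0.275000, 0.374452) = 0.029625
  k3 = f(0.275000, 0.498147) = -0.159263
  k4 = f(0.550000, 0.402405) = 0.266622
  y ← 0.490000 + (0.55/6)·(k1 + 2k2 + 2k3 + k4) = 0.452157
y(0.55) ≈ 0.4522

0.4522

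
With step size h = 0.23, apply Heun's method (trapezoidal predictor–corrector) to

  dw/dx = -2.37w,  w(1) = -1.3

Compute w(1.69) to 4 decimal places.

Heun: k1 = f(x_n, w_n); k2 = f(x_n + h, w_n + h·k1); w_{n+1} = w_n + (h/2)·(k1 + k2).
x=1.000000, w=-1.300000:
  k1 = f(1.000000, -1.300000) = 3.081000
  k2 = f(1.230000, -0.591370) = 1.401547
  w ← -1.300000 + (0.23/2)·(3.081000 + 1.401547) = -0.784507
x=1.230000, w=-0.784507:
  k1 = f(1.230000, -0.784507) = 1.859282
  k2 = f(1.460000, -0.356872) = 0.845787
  w ← -0.784507 + (0.23/2)·(1.859282 + 0.845787) = -0.473424
x=1.460000, w=-0.473424:
  k1 = f(1.460000, -0.473424) = 1.122015
  k2 = f(1.690000, -0.215361) = 0.510405
  w ← -0.473424 + (0.23/2)·(1.122015 + 0.510405) = -0.285696
w(1.69) ≈ -0.2857

-0.2857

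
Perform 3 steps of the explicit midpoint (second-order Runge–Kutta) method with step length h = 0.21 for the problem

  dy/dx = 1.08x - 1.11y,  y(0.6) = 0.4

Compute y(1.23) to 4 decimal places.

0.6671

Midpoint: k1 = f(x_n, y_n); k2 = f(x_n + h/2, y_n + (h/2)·k1); y_{n+1} = y_n + h·k2.
x=0.600000, y=0.400000:
  k1 = f(0.600000, 0.400000) = 0.204000
  k2 = f(0.705000, 0.421420) = 0.293624
  y ← 0.400000 + 0.21·0.293624 = 0.461661
x=0.810000, y=0.461661:
  k1 = f(0.810000, 0.461661) = 0.362356
  k2 = f(0.915000, 0.499708) = 0.433524
  y ← 0.461661 + 0.21·0.433524 = 0.552701
x=1.020000, y=0.552701:
  k1 = f(1.020000, 0.552701) = 0.488102
  k2 = f(1.125000, 0.603952) = 0.544614
  y ← 0.552701 + 0.21·0.544614 = 0.667070
y(1.23) ≈ 0.6671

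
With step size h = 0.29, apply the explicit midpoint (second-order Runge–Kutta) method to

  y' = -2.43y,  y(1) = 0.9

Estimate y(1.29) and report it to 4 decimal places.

0.4892

Midpoint: k1 = f(t_n, y_n); k2 = f(t_n + h/2, y_n + (h/2)·k1); y_{n+1} = y_n + h·k2.
t=1.000000, y=0.900000:
  k1 = f(1.000000, 0.900000) = -2.187000
  k2 = f(1.145000, 0.582885) = -1.416411
  y ← 0.900000 + 0.29·(-1.416411) = 0.489241
y(1.29) ≈ 0.4892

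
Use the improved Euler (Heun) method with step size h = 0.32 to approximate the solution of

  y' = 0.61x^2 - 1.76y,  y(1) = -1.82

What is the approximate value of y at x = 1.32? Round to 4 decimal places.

Heun: k1 = f(x_n, y_n); k2 = f(x_n + h, y_n + h·k1); y_{n+1} = y_n + (h/2)·(k1 + k2).
x=1.000000, y=-1.820000:
  k1 = f(1.000000, -1.820000) = 3.813200
  k2 = f(1.320000, -0.599776) = 2.118470
  y ← -1.820000 + (0.32/2)·(3.813200 + 2.118470) = -0.870933
y(1.32) ≈ -0.8709

-0.8709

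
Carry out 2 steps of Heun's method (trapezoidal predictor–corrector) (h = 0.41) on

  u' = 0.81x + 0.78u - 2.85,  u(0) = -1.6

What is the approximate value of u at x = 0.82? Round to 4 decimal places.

Heun: k1 = f(x_n, u_n); k2 = f(x_n + h, u_n + h·k1); u_{n+1} = u_n + (h/2)·(k1 + k2).
x=0.000000, u=-1.600000:
  k1 = f(0.000000, -1.600000) = -4.098000
  k2 = f(0.410000, -3.280180) = -5.076440
  u ← -1.600000 + (0.41/2)·(-4.098000 + (-5.076440)) = -3.480760
x=0.410000, u=-3.480760:
  k1 = f(0.410000, -3.480760) = -5.232893
  k2 = f(0.820000, -5.626246) = -6.574272
  u ← -3.480760 + (0.41/2)·(-5.232893 + (-6.574272)) = -5.901229
u(0.82) ≈ -5.9012

-5.9012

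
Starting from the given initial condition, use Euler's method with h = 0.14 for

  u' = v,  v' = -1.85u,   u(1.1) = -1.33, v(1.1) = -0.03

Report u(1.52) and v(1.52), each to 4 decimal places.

-1.1978, 0.9942

Euler on (u,v): u_{n+1} = u_n + h·u', v_{n+1} = v_n + h·v'.
1.100000: (-1.330000, -0.030000); f=(-0.030000, 2.460500) → (-1.334200, 0.314470)
1.240000: (-1.334200, 0.314470); f=(0.314470, 2.468270) → (-1.290174, 0.660028)
1.380000: (-1.290174, 0.660028); f=(0.660028, 2.386822) → (-1.197770, 0.994183)
(u(1.52), v(1.52)) ≈ (-1.1978, 0.9942)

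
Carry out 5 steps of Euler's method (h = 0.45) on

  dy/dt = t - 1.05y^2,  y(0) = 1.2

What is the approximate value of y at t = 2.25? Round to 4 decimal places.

Euler: y_{n+1} = y_n + h·f(t_n, y_n).
t=0.000000, y=1.200000: f=-1.512000 → y ← 1.200000 + 0.45·(-1.512000) = 0.519600
t=0.450000, y=0.519600: f=0.166517 → y ← 0.519600 + 0.45·0.166517 = 0.594532
t=0.900000, y=0.594532: f=0.528858 → y ← 0.594532 + 0.45·0.528858 = 0.832518
t=1.350000, y=0.832518: f=0.622259 → y ← 0.832518 + 0.45·0.622259 = 1.112535
t=1.800000, y=1.112535: f=0.500380 → y ← 1.112535 + 0.45·0.500380 = 1.337706
y(2.25) ≈ 1.3377

1.3377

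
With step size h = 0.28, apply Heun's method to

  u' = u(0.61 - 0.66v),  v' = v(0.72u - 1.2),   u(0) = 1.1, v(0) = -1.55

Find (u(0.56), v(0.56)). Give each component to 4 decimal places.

2.5997, -1.5694

Heun on (u,v): k1 = f(s_n, state_n); k2 = f(s_n + h, state_n + h·k1); state_{n+1} = state_n + (h/2)·(k1 + k2).
0.000000: (1.100000, -1.550000)
  k1 = (1.796300, 0.632400)
  predictor → (1.602964, -1.372928)
  k2 = (2.430306, 0.062971)
  → (1.691725, -1.452648)
0.280000: (1.691725, -1.452648)
  k1 = (2.653889, -0.026208)
  predictor → (2.434814, -1.459986)
  k2 = (3.831401, -0.807469)
  → (2.599666, -1.569363)
(u(0.56), v(0.56)) ≈ (2.5997, -1.5694)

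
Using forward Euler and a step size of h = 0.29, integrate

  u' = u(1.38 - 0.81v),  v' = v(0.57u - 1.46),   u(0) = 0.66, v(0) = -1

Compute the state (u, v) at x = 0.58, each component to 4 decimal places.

Euler on (u,v): u_{n+1} = u_n + h·u', v_{n+1} = v_n + h·v'.
0.000000: (0.660000, -1.000000); f=(1.445400, 1.083800) → (1.079166, -0.685698)
0.290000: (1.079166, -0.685698); f=(2.088634, 0.579329) → (1.684870, -0.517692)
(u(0.58), v(0.58)) ≈ (1.6849, -0.5177)

1.6849, -0.5177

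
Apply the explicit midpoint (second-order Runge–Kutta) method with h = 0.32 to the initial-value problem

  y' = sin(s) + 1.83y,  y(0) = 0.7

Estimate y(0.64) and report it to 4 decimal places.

2.4279

Midpoint: k1 = f(s_n, y_n); k2 = f(s_n + h/2, y_n + (h/2)·k1); y_{n+1} = y_n + h·k2.
s=0.000000, y=0.700000:
  k1 = f(0.000000, 0.700000) = 1.281000
  k2 = f(0.160000, 0.904960) = 1.815395
  y ← 0.700000 + 0.32·1.815395 = 1.280926
s=0.320000, y=1.280926:
  k1 = f(0.320000, 1.280926) = 2.658662
  k2 = f(0.480000, 1.706312) = 3.584331
  y ← 1.280926 + 0.32·3.584331 = 2.427912
y(0.64) ≈ 2.4279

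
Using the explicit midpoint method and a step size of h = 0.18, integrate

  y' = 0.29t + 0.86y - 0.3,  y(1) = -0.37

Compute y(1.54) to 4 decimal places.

-0.5459

Midpoint: k1 = f(t_n, y_n); k2 = f(t_n + h/2, y_n + (h/2)·k1); y_{n+1} = y_n + h·k2.
t=1.000000, y=-0.370000:
  k1 = f(1.000000, -0.370000) = -0.328200
  k2 = f(1.090000, -0.399538) = -0.327503
  y ← -0.370000 + 0.18·(-0.327503) = -0.428950
t=1.180000, y=-0.428950:
  k1 = f(1.180000, -0.428950) = -0.326697
  k2 = f(1.270000, -0.458353) = -0.325884
  y ← -0.428950 + 0.18·(-0.325884) = -0.487610
t=1.360000, y=-0.487610:
  k1 = f(1.360000, -0.487610) = -0.324944
  k2 = f(1.450000, -0.516855) = -0.323995
  y ← -0.487610 + 0.18·(-0.323995) = -0.545929
y(1.54) ≈ -0.5459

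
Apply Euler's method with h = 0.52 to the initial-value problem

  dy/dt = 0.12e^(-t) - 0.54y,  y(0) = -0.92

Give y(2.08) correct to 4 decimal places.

-0.1748

Euler: y_{n+1} = y_n + h·f(t_n, y_n).
t=0.000000, y=-0.920000: f=0.616800 → y ← -0.920000 + 0.52·0.616800 = -0.599264
t=0.520000, y=-0.599264: f=0.394945 → y ← -0.599264 + 0.52·0.394945 = -0.393893
t=1.040000, y=-0.393893: f=0.255117 → y ← -0.393893 + 0.52·0.255117 = -0.261232
t=1.560000, y=-0.261232: f=0.166282 → y ← -0.261232 + 0.52·0.166282 = -0.174766
y(2.08) ≈ -0.1748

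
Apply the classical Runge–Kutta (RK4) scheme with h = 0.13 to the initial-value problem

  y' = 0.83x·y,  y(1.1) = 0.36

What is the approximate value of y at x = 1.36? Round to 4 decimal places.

0.4694

RK4: k1 = f(x_n, y_n); k2 = f(x_n + h/2, y_n + (h/2)·k1); k3 = f(x_n + h/2, y_n + (h/2)·k2); k4 = f(x_n + h, y_n + h·k3); y_{n+1} = y_n + (h/6)·(k1 + 2k2 + 2k3 + k4).
x=1.100000, y=0.360000:
  k1 = f(1.100000, 0.360000) = 0.328680
  k2 = f(1.165000, 0.381364) = 0.368760
  k3 = f(1.165000, 0.383969) = 0.371279
  k4 = f(1.230000, 0.408266) = 0.416799
  y ← 0.360000 + (0.13/6)·(k1 + 2k2 + 2k3 + k4) = 0.408220
x=1.230000, y=0.408220:
  k1 = f(1.230000, 0.408220) = 0.416752
  k2 = f(1.295000, 0.435309) = 0.467892
  k3 = f(1.295000, 0.438633) = 0.471465
  k4 = f(1.360000, 0.469511) = 0.529984
  y ← 0.408220 + (0.13/6)·(k1 + 2k2 + 2k3 + k4) = 0.469439
y(1.36) ≈ 0.4694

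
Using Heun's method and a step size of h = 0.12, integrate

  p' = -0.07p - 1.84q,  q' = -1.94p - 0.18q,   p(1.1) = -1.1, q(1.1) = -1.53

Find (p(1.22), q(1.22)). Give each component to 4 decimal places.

-0.7863, -1.2844

Heun on (p,q): k1 = f(t_n, state_n); k2 = f(t_n + h, state_n + h·k1); state_{n+1} = state_n + (h/2)·(k1 + k2).
1.100000: (-1.100000, -1.530000)
  k1 = (2.892200, 2.409400)
  predictor → (-0.752936, -1.240872)
  k2 = (2.335910, 1.684053)
  → (-0.786313, -1.284393)
(p(1.22), q(1.22)) ≈ (-0.7863, -1.2844)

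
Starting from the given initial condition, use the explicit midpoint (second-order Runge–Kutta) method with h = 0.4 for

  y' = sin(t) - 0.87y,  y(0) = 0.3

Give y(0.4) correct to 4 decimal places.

0.2932

Midpoint: k1 = f(t_n, y_n); k2 = f(t_n + h/2, y_n + (h/2)·k1); y_{n+1} = y_n + h·k2.
t=0.000000, y=0.300000:
  k1 = f(0.000000, 0.300000) = -0.261000
  k2 = f(0.200000, 0.247800) = -0.016917
  y ← 0.300000 + 0.4·(-0.016917) = 0.293233
y(0.4) ≈ 0.2932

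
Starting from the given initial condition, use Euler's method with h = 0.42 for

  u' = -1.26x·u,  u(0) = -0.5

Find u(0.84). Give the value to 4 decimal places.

Euler: u_{n+1} = u_n + h·f(x_n, u_n).
x=0.000000, u=-0.500000: f=0.000000 → u ← -0.500000 + 0.42·0.000000 = -0.500000
x=0.420000, u=-0.500000: f=0.264600 → u ← -0.500000 + 0.42·0.264600 = -0.388868
u(0.84) ≈ -0.3889

-0.3889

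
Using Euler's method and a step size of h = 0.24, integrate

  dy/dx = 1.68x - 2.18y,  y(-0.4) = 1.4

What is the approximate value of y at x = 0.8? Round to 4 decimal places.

Euler: y_{n+1} = y_n + h·f(x_n, y_n).
x=-0.400000, y=1.400000: f=-3.724000 → y ← 1.400000 + 0.24·(-3.724000) = 0.506240
x=-0.160000, y=0.506240: f=-1.372403 → y ← 0.506240 + 0.24·(-1.372403) = 0.176863
x=0.080000, y=0.176863: f=-0.251162 → y ← 0.176863 + 0.24·(-0.251162) = 0.116584
x=0.320000, y=0.116584: f=0.283446 → y ← 0.116584 + 0.24·0.283446 = 0.184611
x=0.560000, y=0.184611: f=0.538347 → y ← 0.184611 + 0.24·0.538347 = 0.313815
y(0.8) ≈ 0.3138

0.3138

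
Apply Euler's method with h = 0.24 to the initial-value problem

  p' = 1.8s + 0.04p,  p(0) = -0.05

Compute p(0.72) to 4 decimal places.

Euler: p_{n+1} = p_n + h·f(s_n, p_n).
s=0.000000, p=-0.050000: f=-0.002000 → p ← -0.050000 + 0.24·(-0.002000) = -0.050480
s=0.240000, p=-0.050480: f=0.429981 → p ← -0.050480 + 0.24·0.429981 = 0.052715
s=0.480000, p=0.052715: f=0.866109 → p ← 0.052715 + 0.24·0.866109 = 0.260581
p(0.72) ≈ 0.2606

0.2606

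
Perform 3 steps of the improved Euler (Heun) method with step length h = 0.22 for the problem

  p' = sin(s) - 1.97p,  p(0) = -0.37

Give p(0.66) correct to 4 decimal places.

0.0378

Heun: k1 = f(s_n, p_n); k2 = f(s_n + h, p_n + h·k1); p_{n+1} = p_n + (h/2)·(k1 + k2).
s=0.000000, p=-0.370000:
  k1 = f(0.000000, -0.370000) = 0.728900
  k2 = f(0.220000, -0.209642) = 0.631224
  p ← -0.370000 + (0.22/2)·(0.728900 + 0.631224) = -0.220386
s=0.220000, p=-0.220386:
  k1 = f(0.220000, -0.220386) = 0.652391
  k2 = f(0.440000, -0.076860) = 0.577354
  p ← -0.220386 + (0.22/2)·(0.652391 + 0.577354) = -0.085114
s=0.440000, p=-0.085114:
  k1 = f(0.440000, -0.085114) = 0.593615
  k2 = f(0.660000, 0.045481) = 0.523520
  p ← -0.085114 + (0.22/2)·(0.593615 + 0.523520) = 0.037770
p(0.66) ≈ 0.0378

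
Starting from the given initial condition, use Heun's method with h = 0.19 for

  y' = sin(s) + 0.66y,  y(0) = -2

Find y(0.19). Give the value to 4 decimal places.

Heun: k1 = f(s_n, y_n); k2 = f(s_n + h, y_n + h·k1); y_{n+1} = y_n + (h/2)·(k1 + k2).
s=0.000000, y=-2.000000:
  k1 = f(0.000000, -2.000000) = -1.320000
  k2 = f(0.190000, -2.250800) = -1.296669
  y ← -2.000000 + (0.19/2)·(-1.320000 + (-1.296669)) = -2.248584
y(0.19) ≈ -2.2486

-2.2486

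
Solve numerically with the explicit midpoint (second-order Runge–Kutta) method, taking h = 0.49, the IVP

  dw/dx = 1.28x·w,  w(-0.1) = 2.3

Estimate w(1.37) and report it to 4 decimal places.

Midpoint: k1 = f(x_n, w_n); k2 = f(x_n + h/2, w_n + (h/2)·k1); w_{n+1} = w_n + h·k2.
x=-0.100000, w=2.300000:
  k1 = f(-0.100000, 2.300000) = -0.294400
  k2 = f(0.145000, 2.227872) = 0.413493
  w ← 2.300000 + 0.49·0.413493 = 2.502612
x=0.390000, w=2.502612:
  k1 = f(0.390000, 2.502612) = 1.249304
  k2 = f(0.635000, 2.808691) = 2.282904
  w ← 2.502612 + 0.49·2.282904 = 3.621235
x=0.880000, w=3.621235:
  k1 = f(0.880000, 3.621235) = 4.078959
  k2 = f(1.125000, 4.620579) = 6.653634
  w ← 3.621235 + 0.49·6.653634 = 6.881515
w(1.37) ≈ 6.8815

6.8815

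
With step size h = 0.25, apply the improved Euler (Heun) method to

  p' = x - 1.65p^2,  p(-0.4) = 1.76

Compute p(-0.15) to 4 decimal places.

1.0222

Heun: k1 = f(x_n, p_n); k2 = f(x_n + h, p_n + h·k1); p_{n+1} = p_n + (h/2)·(k1 + k2).
x=-0.400000, p=1.760000:
  k1 = f(-0.400000, 1.760000) = -5.511040
  k2 = f(-0.150000, 0.382240) = -0.391077
  p ← 1.760000 + (0.25/2)·(-5.511040 + (-0.391077)) = 1.022235
p(-0.15) ≈ 1.0222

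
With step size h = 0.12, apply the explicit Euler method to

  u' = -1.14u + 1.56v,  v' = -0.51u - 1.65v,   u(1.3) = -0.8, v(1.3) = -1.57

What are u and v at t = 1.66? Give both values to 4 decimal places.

Euler on (u,v): u_{n+1} = u_n + h·u', v_{n+1} = v_n + h·v'.
1.300000: (-0.800000, -1.570000); f=(-1.537200, 2.998500) → (-0.984464, -1.210180)
1.420000: (-0.984464, -1.210180); f=(-0.765592, 2.498874) → (-1.076335, -0.910315)
1.540000: (-1.076335, -0.910315); f=(-0.193070, 2.050951) → (-1.099503, -0.664201)
(u(1.66), v(1.66)) ≈ (-1.0995, -0.6642)

-1.0995, -0.6642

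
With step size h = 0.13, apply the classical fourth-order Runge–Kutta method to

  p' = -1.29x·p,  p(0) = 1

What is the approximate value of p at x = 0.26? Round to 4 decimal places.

RK4: k1 = f(x_n, p_n); k2 = f(x_n + h/2, p_n + (h/2)·k1); k3 = f(x_n + h/2, p_n + (h/2)·k2); k4 = f(x_n + h, p_n + h·k3); p_{n+1} = p_n + (h/6)·(k1 + 2k2 + 2k3 + k4).
x=0.000000, p=1.000000:
  k1 = f(0.000000, 1.000000) = 0.000000
  k2 = f(0.065000, 1.000000) = -0.083850
  k3 = f(0.065000, 0.994550) = -0.083393
  k4 = f(0.130000, 0.989159) = -0.165882
  p ← 1.000000 + (0.13/6)·(k1 + 2k2 + 2k3 + k4) = 0.989159
x=0.130000, p=0.989159:
  k1 = f(0.130000, 0.989159) = -0.165882
  k2 = f(0.195000, 0.978376) = -0.246111
  k3 = f(0.195000, 0.973162) = -0.244799
  k4 = f(0.260000, 0.957335) = -0.321090
  p ← 0.989159 + (0.13/6)·(k1 + 2k2 + 2k3 + k4) = 0.957335
p(0.26) ≈ 0.9573

0.9573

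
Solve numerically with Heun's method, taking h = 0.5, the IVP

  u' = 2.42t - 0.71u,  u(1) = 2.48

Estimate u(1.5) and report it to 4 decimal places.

Heun: k1 = f(t_n, u_n); k2 = f(t_n + h, u_n + h·k1); u_{n+1} = u_n + (h/2)·(k1 + k2).
t=1.000000, u=2.480000:
  k1 = f(1.000000, 2.480000) = 0.659200
  k2 = f(1.500000, 2.809600) = 1.635184
  u ← 2.480000 + (0.5/2)·(0.659200 + 1.635184) = 3.053596
u(1.5) ≈ 3.0536

3.0536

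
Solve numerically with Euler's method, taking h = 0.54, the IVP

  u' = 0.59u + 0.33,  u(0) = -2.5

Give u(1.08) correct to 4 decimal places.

-3.9336

Euler: u_{n+1} = u_n + h·f(s_n, u_n).
s=0.000000, u=-2.500000: f=-1.145000 → u ← -2.500000 + 0.54·(-1.145000) = -3.118300
s=0.540000, u=-3.118300: f=-1.509797 → u ← -3.118300 + 0.54·(-1.509797) = -3.933590
u(1.08) ≈ -3.9336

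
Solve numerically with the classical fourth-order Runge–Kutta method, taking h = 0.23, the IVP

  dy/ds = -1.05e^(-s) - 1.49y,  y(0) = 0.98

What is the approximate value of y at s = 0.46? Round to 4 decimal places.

RK4: k1 = f(s_n, y_n); k2 = f(s_n + h/2, y_n + (h/2)·k1); k3 = f(s_n + h/2, y_n + (h/2)·k2); k4 = f(s_n + h, y_n + h·k3); y_{n+1} = y_n + (h/6)·(k1 + 2k2 + 2k3 + k4).
s=0.000000, y=0.980000:
  k1 = f(0.000000, 0.980000) = -2.510200
  k2 = f(0.115000, 0.691327) = -1.966012
  k3 = f(0.115000, 0.753909) = -2.059258
  k4 = f(0.230000, 0.506371) = -1.588752
  y ← 0.980000 + (0.23/6)·(k1 + 2k2 + 2k3 + k4) = 0.514269
s=0.230000, y=0.514269:
  k1 = f(0.230000, 0.514269) = -1.600522
  k2 = f(0.345000, 0.330209) = -1.235643
  k3 = f(0.345000, 0.372170) = -1.298165
  k4 = f(0.460000, 0.215691) = -0.984228
  y ← 0.514269 + (0.23/6)·(k1 + 2k2 + 2k3 + k4) = 0.220929
y(0.46) ≈ 0.2209

0.2209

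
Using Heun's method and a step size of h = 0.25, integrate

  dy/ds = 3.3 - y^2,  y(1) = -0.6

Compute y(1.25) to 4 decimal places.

0.1777

Heun: k1 = f(s_n, y_n); k2 = f(s_n + h, y_n + h·k1); y_{n+1} = y_n + (h/2)·(k1 + k2).
s=1.000000, y=-0.600000:
  k1 = f(1.000000, -0.600000) = 2.940000
  k2 = f(1.250000, 0.135000) = 3.281775
  y ← -0.600000 + (0.25/2)·(2.940000 + 3.281775) = 0.177722
y(1.25) ≈ 0.1777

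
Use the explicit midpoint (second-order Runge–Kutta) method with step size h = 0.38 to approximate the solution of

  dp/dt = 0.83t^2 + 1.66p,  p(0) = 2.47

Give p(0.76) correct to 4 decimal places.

8.4072

Midpoint: k1 = f(t_n, p_n); k2 = f(t_n + h/2, p_n + (h/2)·k1); p_{n+1} = p_n + h·k2.
t=0.000000, p=2.470000:
  k1 = f(0.000000, 2.470000) = 4.100200
  k2 = f(0.190000, 3.249038) = 5.423366
  p ← 2.470000 + 0.38·5.423366 = 4.530879
t=0.380000, p=4.530879:
  k1 = f(0.380000, 4.530879) = 7.641111
  k2 = f(0.570000, 5.982690) = 10.200933
  p ← 4.530879 + 0.38·10.200933 = 8.407234
p(0.76) ≈ 8.4072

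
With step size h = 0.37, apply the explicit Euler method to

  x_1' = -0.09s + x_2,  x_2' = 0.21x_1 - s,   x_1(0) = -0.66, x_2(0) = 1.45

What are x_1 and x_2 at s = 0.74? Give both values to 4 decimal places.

0.3817, 1.2522

Euler on (x_1,x_2): x_1_{n+1} = x_1_n + h·x_1', x_2_{n+1} = x_2_n + h·x_2'.
0.000000: (-0.660000, 1.450000); f=(1.450000, -0.138600) → (-0.123500, 1.398718)
0.370000: (-0.123500, 1.398718); f=(1.365418, -0.395935) → (0.381705, 1.252222)
(x_1(0.74), x_2(0.74)) ≈ (0.3817, 1.2522)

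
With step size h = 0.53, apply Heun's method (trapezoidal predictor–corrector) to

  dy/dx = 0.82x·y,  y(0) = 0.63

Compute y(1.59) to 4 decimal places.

Heun: k1 = f(x_n, y_n); k2 = f(x_n + h, y_n + h·k1); y_{n+1} = y_n + (h/2)·(k1 + k2).
x=0.000000, y=0.630000:
  k1 = f(0.000000, 0.630000) = 0.000000
  k2 = f(0.530000, 0.630000) = 0.273798
  y ← 0.630000 + (0.53/2)·(0.000000 + 0.273798) = 0.702556
x=0.530000, y=0.702556:
  k1 = f(0.530000, 0.702556) = 0.305331
  k2 = f(1.060000, 0.864382) = 0.751321
  y ← 0.702556 + (0.53/2)·(0.305331 + 0.751321) = 0.982569
x=1.060000, y=0.982569:
  k1 = f(1.060000, 0.982569) = 0.854049
  k2 = f(1.590000, 1.435215) = 1.871234
  y ← 0.982569 + (0.53/2)·(0.854049 + 1.871234) = 1.704769
y(1.59) ≈ 1.7048

1.7048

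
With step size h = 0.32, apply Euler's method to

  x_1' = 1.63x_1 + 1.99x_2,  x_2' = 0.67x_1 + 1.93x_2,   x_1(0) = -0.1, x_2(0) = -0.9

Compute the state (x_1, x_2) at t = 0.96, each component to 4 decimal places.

-4.7314, -4.5553

Euler on (x_1,x_2): x_1_{n+1} = x_1_n + h·x_1', x_2_{n+1} = x_2_n + h·x_2'.
0.000000: (-0.100000, -0.900000); f=(-1.954000, -1.804000) → (-0.725280, -1.477280)
0.320000: (-0.725280, -1.477280); f=(-4.121994, -3.337088) → (-2.044318, -2.545148)
0.640000: (-2.044318, -2.545148); f=(-8.397083, -6.281829) → (-4.731385, -4.555333)
(x_1(0.96), x_2(0.96)) ≈ (-4.7314, -4.5553)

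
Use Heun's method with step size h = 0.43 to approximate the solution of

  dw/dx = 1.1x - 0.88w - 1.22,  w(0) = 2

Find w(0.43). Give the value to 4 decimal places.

1.0627

Heun: k1 = f(x_n, w_n); k2 = f(x_n + h, w_n + h·k1); w_{n+1} = w_n + (h/2)·(k1 + k2).
x=0.000000, w=2.000000:
  k1 = f(0.000000, 2.000000) = -2.980000
  k2 = f(0.430000, 0.718600) = -1.379368
  w ← 2.000000 + (0.43/2)·(-2.980000 + (-1.379368)) = 1.062736
w(0.43) ≈ 1.0627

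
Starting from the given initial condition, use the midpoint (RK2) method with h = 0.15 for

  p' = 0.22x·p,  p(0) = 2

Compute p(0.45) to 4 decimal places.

2.0450

Midpoint: k1 = f(x_n, p_n); k2 = f(x_n + h/2, p_n + (h/2)·k1); p_{n+1} = p_n + h·k2.
x=0.000000, p=2.000000:
  k1 = f(0.000000, 2.000000) = 0.000000
  k2 = f(0.075000, 2.000000) = 0.033000
  p ← 2.000000 + 0.15·0.033000 = 2.004950
x=0.150000, p=2.004950:
  k1 = f(0.150000, 2.004950) = 0.066163
  k2 = f(0.225000, 2.009912) = 0.099491
  p ← 2.004950 + 0.15·0.099491 = 2.019874
x=0.300000, p=2.019874:
  k1 = f(0.300000, 2.019874) = 0.133312
  k2 = f(0.375000, 2.029872) = 0.167464
  p ← 2.019874 + 0.15·0.167464 = 2.044993
p(0.45) ≈ 2.0450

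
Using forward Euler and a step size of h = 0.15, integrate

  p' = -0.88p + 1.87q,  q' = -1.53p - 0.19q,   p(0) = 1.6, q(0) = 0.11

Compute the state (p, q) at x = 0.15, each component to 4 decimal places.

1.4197, -0.2603

Euler on (p,q): p_{n+1} = p_n + h·p', q_{n+1} = q_n + h·q'.
0.000000: (1.600000, 0.110000); f=(-1.202300, -2.468900) → (1.419655, -0.260335)
(p(0.15), q(0.15)) ≈ (1.4197, -0.2603)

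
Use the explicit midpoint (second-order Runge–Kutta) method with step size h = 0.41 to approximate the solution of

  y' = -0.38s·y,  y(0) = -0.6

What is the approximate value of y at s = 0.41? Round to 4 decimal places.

Midpoint: k1 = f(s_n, y_n); k2 = f(s_n + h/2, y_n + (h/2)·k1); y_{n+1} = y_n + h·k2.
s=0.000000, y=-0.600000:
  k1 = f(0.000000, -0.600000) = 0.000000
  k2 = f(0.205000, -0.600000) = 0.046740
  y ← -0.600000 + 0.41·0.046740 = -0.580837
y(0.41) ≈ -0.5808

-0.5808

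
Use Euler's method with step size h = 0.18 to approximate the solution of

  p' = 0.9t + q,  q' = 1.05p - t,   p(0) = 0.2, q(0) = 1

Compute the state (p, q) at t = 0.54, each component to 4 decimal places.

0.8482, 1.1251

Euler on (p,q): p_{n+1} = p_n + h·p', q_{n+1} = q_n + h·q'.
0.000000: (0.200000, 1.000000); f=(1.000000, 0.210000) → (0.380000, 1.037800)
0.180000: (0.380000, 1.037800); f=(1.199800, 0.219000) → (0.595964, 1.077220)
0.360000: (0.595964, 1.077220); f=(1.401220, 0.265762) → (0.848184, 1.125057)
(p(0.54), q(0.54)) ≈ (0.8482, 1.1251)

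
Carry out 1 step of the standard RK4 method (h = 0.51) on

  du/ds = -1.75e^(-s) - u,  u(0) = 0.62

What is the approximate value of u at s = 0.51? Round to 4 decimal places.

RK4: k1 = f(s_n, u_n); k2 = f(s_n + h/2, u_n + (h/2)·k1); k3 = f(s_n + h/2, u_n + (h/2)·k2); k4 = f(s_n + h, u_n + h·k3); u_{n+1} = u_n + (h/6)·(k1 + 2k2 + 2k3 + k4).
s=0.000000, u=0.620000:
  k1 = f(0.000000, 0.620000) = -2.370000
  k2 = f(0.255000, 0.015650) = -1.371754
  k3 = f(0.255000, 0.270203) = -1.626307
  k4 = f(0.510000, -0.209416) = -0.841451
  u ← 0.620000 + (0.51/6)·(k1 + 2k2 + 2k3 + k4) = -0.162644
u(0.51) ≈ -0.1626

-0.1626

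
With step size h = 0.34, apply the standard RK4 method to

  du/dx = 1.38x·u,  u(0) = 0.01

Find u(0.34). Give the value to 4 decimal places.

RK4: k1 = f(x_n, u_n); k2 = f(x_n + h/2, u_n + (h/2)·k1); k3 = f(x_n + h/2, u_n + (h/2)·k2); k4 = f(x_n + h, u_n + h·k3); u_{n+1} = u_n + (h/6)·(k1 + 2k2 + 2k3 + k4).
x=0.000000, u=0.010000:
  k1 = f(0.000000, 0.010000) = 0.000000
  k2 = f(0.170000, 0.010000) = 0.002346
  k3 = f(0.170000, 0.010399) = 0.002440
  k4 = f(0.340000, 0.010829) = 0.005081
  u ← 0.010000 + (0.34/6)·(k1 + 2k2 + 2k3 + k4) = 0.010830
u(0.34) ≈ 0.0108

0.0108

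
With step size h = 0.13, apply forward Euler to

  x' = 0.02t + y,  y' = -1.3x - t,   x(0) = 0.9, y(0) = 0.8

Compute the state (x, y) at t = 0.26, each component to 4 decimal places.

1.0886, 0.4613

Euler on (x,y): x_{n+1} = x_n + h·x', y_{n+1} = y_n + h·y'.
0.000000: (0.900000, 0.800000); f=(0.800000, -1.170000) → (1.004000, 0.647900)
0.130000: (1.004000, 0.647900); f=(0.650500, -1.435200) → (1.088565, 0.461324)
(x(0.26), y(0.26)) ≈ (1.0886, 0.4613)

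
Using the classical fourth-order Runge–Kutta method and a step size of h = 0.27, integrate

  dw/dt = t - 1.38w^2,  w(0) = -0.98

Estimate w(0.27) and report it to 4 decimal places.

RK4: k1 = f(t_n, w_n); k2 = f(t_n + h/2, w_n + (h/2)·k1); k3 = f(t_n + h/2, w_n + (h/2)·k2); k4 = f(t_n + h, w_n + h·k3); w_{n+1} = w_n + (h/6)·(k1 + 2k2 + 2k3 + k4).
t=0.000000, w=-0.980000:
  k1 = f(0.000000, -0.980000) = -1.325352
  k2 = f(0.135000, -1.158923) = -1.718480
  k3 = f(0.135000, -1.211995) = -1.892125
  k4 = f(0.270000, -1.490874) = -2.797333
  w ← -0.980000 + (0.27/6)·(k1 + 2k2 + 2k3 + k4) = -1.490475
w(0.27) ≈ -1.4905

-1.4905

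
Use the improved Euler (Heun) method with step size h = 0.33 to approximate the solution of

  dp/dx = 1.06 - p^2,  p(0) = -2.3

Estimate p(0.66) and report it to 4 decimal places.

-37.8726

Heun: k1 = f(x_n, p_n); k2 = f(x_n + h, p_n + h·k1); p_{n+1} = p_n + (h/2)·(k1 + k2).
x=0.000000, p=-2.300000:
  k1 = f(0.000000, -2.300000) = -4.230000
  k2 = f(0.330000, -3.695900) = -12.599677
  p ← -2.300000 + (0.33/2)·(-4.230000 + (-12.599677)) = -5.076897
x=0.330000, p=-5.076897:
  k1 = f(0.330000, -5.076897) = -24.714880
  k2 = f(0.660000, -13.232807) = -174.047182
  p ← -5.076897 + (0.33/2)·(-24.714880 + (-174.047182)) = -37.872637
p(0.66) ≈ -37.8726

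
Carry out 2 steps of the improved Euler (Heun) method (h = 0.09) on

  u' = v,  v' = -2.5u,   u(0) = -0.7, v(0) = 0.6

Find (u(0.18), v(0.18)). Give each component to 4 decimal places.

Heun on (u,v): k1 = f(x_n, state_n); k2 = f(x_n + h, state_n + h·k1); state_{n+1} = state_n + (h/2)·(k1 + k2).
0.000000: (-0.700000, 0.600000)
  k1 = (0.600000, 1.750000)
  predictor → (-0.646000, 0.757500)
  k2 = (0.757500, 1.615000)
  → (-0.638912, 0.751425)
0.090000: (-0.638912, 0.751425)
  k1 = (0.751425, 1.597281)
  predictor → (-0.571284, 0.895180)
  k2 = (0.895180, 1.428211)
  → (-0.564815, 0.887572)
(u(0.18), v(0.18)) ≈ (-0.5648, 0.8876)

-0.5648, 0.8876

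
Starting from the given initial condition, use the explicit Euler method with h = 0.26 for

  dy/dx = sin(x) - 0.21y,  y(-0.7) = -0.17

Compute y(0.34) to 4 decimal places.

-0.3995

Euler: y_{n+1} = y_n + h·f(x_n, y_n).
x=-0.700000, y=-0.170000: f=-0.608518 → y ← -0.170000 + 0.26·(-0.608518) = -0.328215
x=-0.440000, y=-0.328215: f=-0.357014 → y ← -0.328215 + 0.26·(-0.357014) = -0.421038
x=-0.180000, y=-0.421038: f=-0.090612 → y ← -0.421038 + 0.26·(-0.090612) = -0.444597
x=0.080000, y=-0.444597: f=0.173280 → y ← -0.444597 + 0.26·0.173280 = -0.399545
y(0.34) ≈ -0.3995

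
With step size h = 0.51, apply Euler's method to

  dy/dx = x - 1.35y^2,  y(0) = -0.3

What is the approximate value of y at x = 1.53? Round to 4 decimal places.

0.3027

Euler: y_{n+1} = y_n + h·f(x_n, y_n).
x=0.000000, y=-0.300000: f=-0.121500 → y ← -0.300000 + 0.51·(-0.121500) = -0.361965
x=0.510000, y=-0.361965: f=0.333125 → y ← -0.361965 + 0.51·0.333125 = -0.192071
x=1.020000, y=-0.192071: f=0.970197 → y ← -0.192071 + 0.51·0.970197 = 0.302729
y(1.53) ≈ 0.3027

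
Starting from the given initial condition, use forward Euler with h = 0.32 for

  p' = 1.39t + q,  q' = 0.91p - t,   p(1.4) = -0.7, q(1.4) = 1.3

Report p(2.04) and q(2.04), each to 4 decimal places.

Euler on (p,q): p_{n+1} = p_n + h·p', q_{n+1} = q_n + h·q'.
1.400000: (-0.700000, 1.300000); f=(3.246000, -2.037000) → (0.338720, 0.648160)
1.720000: (0.338720, 0.648160); f=(3.038960, -1.411765) → (1.311187, 0.196395)
(p(2.04), q(2.04)) ≈ (1.3112, 0.1964)

1.3112, 0.1964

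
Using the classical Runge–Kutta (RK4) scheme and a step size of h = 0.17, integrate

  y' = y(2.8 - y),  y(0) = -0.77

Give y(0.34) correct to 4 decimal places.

RK4: k1 = f(x_n, y_n); k2 = f(x_n + h/2, y_n + (h/2)·k1); k3 = f(x_n + h/2, y_n + (h/2)·k2); k4 = f(x_n + h, y_n + h·k3); y_{n+1} = y_n + (h/6)·(k1 + 2k2 + 2k3 + k4).
x=0.000000, y=-0.770000:
  k1 = f(0.000000, -0.770000) = -2.748900
  k2 = f(0.085000, -1.003656) = -3.817565
  k3 = f(0.085000, -1.094493) = -4.262495
  k4 = f(0.170000, -1.494624) = -6.418849
  y ← -0.770000 + (0.17/6)·(k1 + 2k2 + 2k3 + k4) = -1.487623
x=0.170000, y=-1.487623:
  k1 = f(0.170000, -1.487623) = -6.378366
  k2 = f(0.255000, -2.029784) = -9.803419
  k3 = f(0.255000, -2.320914) = -11.885198
  k4 = f(0.340000, -3.508107) = -22.129510
  y ← -1.487623 + (0.17/6)·(k1 + 2k2 + 2k3 + k4) = -3.524368
y(0.34) ≈ -3.5244

-3.5244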